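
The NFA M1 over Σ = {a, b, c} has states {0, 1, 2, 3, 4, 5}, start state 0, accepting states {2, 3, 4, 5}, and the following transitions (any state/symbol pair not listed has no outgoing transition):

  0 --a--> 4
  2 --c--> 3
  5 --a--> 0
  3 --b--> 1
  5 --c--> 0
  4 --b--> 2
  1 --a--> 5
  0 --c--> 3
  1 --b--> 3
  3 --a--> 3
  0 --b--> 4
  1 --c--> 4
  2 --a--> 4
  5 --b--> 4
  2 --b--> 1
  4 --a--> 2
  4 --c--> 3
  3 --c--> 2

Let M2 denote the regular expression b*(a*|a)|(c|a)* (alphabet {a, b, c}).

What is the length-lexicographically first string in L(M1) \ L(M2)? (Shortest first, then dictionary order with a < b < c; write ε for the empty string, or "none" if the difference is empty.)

ab

The string ab is accepted by M1 but not by M2.
No shorter string lies in the difference, and ab is the lexicographically first length-2 string in L(M1) \ L(M2).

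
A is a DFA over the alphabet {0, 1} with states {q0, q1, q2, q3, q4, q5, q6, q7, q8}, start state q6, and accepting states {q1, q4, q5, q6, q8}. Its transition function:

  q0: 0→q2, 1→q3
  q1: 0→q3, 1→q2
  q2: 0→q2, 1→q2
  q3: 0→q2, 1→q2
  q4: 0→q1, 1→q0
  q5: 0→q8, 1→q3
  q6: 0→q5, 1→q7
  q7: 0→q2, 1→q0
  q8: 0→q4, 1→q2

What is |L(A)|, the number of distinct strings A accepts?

The useful subgraph on states {q1, q4, q5, q6, q8} is acyclic, so L(A) is finite; the longest accepting path visits 5 useful states, giving maximum string length 4.
Counting accepting paths from q6 by length: 1 of length 0, 1 of length 1, 1 of length 2, 1 of length 3, 1 of length 4. Total 5.

5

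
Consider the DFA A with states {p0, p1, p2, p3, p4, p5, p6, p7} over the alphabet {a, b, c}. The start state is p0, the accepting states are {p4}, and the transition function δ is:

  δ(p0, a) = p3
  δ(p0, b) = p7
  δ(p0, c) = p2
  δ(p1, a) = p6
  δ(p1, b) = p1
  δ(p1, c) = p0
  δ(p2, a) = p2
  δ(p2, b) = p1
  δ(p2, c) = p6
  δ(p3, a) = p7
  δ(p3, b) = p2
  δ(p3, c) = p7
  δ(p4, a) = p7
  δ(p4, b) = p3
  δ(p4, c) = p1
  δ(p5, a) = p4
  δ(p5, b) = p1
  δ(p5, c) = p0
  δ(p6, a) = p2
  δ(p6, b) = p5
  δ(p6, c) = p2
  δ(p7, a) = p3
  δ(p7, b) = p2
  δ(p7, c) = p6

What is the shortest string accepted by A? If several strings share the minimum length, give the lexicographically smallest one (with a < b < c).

bcba

A breadth-first search from p0 reaches an accepting state first via the path p0 → p7 → p6 → p5 → p4 on input bcba.
No string of length < 4 is accepted (BFS exhausts all shorter strings without reaching an accepting state), and bcba is the lexicographically least accepting string of length 4.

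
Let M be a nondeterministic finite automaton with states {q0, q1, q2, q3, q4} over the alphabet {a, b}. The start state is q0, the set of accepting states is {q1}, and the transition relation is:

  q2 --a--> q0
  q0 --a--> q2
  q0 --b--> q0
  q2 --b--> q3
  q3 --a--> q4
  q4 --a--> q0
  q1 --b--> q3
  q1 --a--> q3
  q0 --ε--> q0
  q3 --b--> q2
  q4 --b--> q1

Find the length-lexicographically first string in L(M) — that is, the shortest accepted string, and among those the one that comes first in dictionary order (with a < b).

abab

A breadth-first search from q0 reaches an accepting state first via the path q0 → q2 → q3 → q4 → q1 on input abab.
No string of length < 4 is accepted (BFS exhausts all shorter strings without reaching an accepting state), and abab is the lexicographically least accepting string of length 4.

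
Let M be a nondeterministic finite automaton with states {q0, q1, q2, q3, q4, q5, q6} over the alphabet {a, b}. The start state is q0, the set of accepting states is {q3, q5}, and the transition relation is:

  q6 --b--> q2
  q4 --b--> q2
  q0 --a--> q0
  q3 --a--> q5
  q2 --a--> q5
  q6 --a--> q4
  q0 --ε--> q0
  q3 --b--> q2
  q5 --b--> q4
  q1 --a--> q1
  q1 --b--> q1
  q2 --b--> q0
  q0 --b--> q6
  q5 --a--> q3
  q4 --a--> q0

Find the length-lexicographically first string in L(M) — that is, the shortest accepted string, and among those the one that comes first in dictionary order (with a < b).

bba

A breadth-first search from q0 reaches an accepting state first via the path q0 → q6 → q2 → q5 on input bba.
No string of length < 3 is accepted (BFS exhausts all shorter strings without reaching an accepting state), and bba is the lexicographically least accepting string of length 3.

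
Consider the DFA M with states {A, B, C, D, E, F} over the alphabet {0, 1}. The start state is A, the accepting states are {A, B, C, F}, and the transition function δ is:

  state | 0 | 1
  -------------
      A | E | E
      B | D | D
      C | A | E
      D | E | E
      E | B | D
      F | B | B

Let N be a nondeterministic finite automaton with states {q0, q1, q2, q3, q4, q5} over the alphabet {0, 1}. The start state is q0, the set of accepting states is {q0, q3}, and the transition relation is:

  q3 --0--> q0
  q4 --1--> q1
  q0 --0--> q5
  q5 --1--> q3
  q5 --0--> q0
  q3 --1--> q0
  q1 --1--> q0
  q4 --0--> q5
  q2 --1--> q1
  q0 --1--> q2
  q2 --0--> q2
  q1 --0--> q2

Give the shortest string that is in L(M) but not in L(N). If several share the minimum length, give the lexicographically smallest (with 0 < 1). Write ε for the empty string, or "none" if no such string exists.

10

The string 10 is accepted by M but not by N.
No shorter string lies in the difference, and 10 is the lexicographically first length-2 string in L(M) \ L(N).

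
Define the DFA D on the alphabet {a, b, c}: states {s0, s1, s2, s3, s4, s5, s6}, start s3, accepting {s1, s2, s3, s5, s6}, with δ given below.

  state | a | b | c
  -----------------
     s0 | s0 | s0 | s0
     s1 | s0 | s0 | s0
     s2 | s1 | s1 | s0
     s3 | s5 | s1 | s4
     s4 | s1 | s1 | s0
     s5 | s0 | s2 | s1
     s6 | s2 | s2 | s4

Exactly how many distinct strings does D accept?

The useful subgraph on states {s1, s2, s3, s4, s5} is acyclic, so L(D) is finite; the longest accepting path visits 4 useful states, giving maximum string length 3.
Counting accepting paths from s3 by length: 1 of length 0, 2 of length 1, 4 of length 2, 2 of length 3. Total 9.

9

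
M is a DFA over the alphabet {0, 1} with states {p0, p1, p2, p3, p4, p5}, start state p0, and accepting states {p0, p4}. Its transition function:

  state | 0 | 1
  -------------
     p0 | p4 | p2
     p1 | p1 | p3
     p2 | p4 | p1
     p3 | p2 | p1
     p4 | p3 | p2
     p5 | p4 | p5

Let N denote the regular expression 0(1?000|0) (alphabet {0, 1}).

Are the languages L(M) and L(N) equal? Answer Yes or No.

No

The empty string ε is accepted by M but rejected by N.
So L(M) ≠ L(N).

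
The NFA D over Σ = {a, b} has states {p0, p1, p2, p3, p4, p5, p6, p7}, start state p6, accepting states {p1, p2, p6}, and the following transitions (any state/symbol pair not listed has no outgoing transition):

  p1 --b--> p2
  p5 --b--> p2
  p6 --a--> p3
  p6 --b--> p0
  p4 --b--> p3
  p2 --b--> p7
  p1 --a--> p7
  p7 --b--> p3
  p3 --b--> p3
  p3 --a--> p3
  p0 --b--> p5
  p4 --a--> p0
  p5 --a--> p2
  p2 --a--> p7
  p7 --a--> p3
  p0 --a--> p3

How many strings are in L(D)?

The useful subgraph on states {p0, p2, p5, p6} is acyclic, so L(D) is finite; the longest accepting path visits 4 useful states, giving maximum string length 3.
Counting accepting paths from p6 by length: 1 of length 0, 2 of length 3. Total 3.

3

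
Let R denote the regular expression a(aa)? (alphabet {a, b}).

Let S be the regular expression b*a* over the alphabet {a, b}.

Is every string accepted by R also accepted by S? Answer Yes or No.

Yes

Converting the expression R to a DFA (subset construction, then merging equivalent states) gives the minimal DFA with states {r0, r1, r2, r3, r4}, start state r0, accepting states {r1, r4} and transitions r0: a→r1, b→r2; r1: a→r3, b→r2; r2: a→r2, b→r2; r3: a→r4, b→r2; r4: a→r2, b→r2.
Converting the expression S to a DFA (subset construction, then merging equivalent states) gives the minimal DFA with states {s0, s1, s2}, start state s0, accepting states {s0, s1} and transitions s0: a→s1, b→s0; s1: a→s1, b→s2; s2: a→s2, b→s2.
Exploring the product automaton R × S from the start pair (r0, s0), following both machines on each input symbol, reaches 7 state pairs: (r0, s0), (r1, s1), (r2, s0), (r3, s1), (r2, s2), (r2, s1), (r4, s1).
R accepts in {r1, r4} and S accepts in {s0, s1}. The reachable pairs whose R-component is accepting are (r1, s1), (r4, s1); in each of them the S-component is accepting too, so the product for L(R) \ L(S) (R-component accepting, S-component rejecting) has no reachable accepting pair and the difference is empty.
Hence every string in L(R) is also in L(S).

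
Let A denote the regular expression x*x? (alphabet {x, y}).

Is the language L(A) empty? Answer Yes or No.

The empty string ε matches the expression, so it belongs to L(A).
Since L(A) contains at least one string, it is not empty.

No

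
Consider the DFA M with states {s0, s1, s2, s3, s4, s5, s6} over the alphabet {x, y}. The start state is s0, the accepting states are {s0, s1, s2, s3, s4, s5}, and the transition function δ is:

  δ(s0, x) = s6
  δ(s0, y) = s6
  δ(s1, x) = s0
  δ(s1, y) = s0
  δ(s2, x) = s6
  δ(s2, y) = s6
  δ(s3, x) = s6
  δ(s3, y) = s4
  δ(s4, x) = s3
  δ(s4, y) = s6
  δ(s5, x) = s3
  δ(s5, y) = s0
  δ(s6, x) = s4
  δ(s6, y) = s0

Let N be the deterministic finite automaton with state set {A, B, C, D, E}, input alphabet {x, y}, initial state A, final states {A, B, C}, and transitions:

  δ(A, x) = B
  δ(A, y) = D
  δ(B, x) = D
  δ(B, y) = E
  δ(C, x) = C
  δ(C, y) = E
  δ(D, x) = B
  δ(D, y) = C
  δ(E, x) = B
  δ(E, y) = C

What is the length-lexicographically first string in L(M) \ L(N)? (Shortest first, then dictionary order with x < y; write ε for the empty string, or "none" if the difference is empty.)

The string xx is accepted by M but not by N.
No shorter string lies in the difference, and xx is the lexicographically first length-2 string in L(M) \ L(N).

xx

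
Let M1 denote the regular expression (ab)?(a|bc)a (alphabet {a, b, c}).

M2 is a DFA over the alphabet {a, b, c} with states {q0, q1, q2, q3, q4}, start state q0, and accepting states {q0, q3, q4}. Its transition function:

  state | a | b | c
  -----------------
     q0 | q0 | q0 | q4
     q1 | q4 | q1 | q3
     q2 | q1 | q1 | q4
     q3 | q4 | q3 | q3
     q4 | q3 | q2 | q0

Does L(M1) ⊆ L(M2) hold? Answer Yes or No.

Yes

Converting the expression M1 to a DFA (subset construction, then merging equivalent states) gives the minimal DFA with states {r0, r1, r2, r3, r4, r5, r6}, start state r0, accepting states {r4} and transitions r0: a→r1, b→r2, c→r3; r1: a→r4, b→r5, c→r3; r2: a→r3, b→r3, c→r6; r3: a→r3, b→r3, c→r3; r4: a→r3, b→r3, c→r3; r5: a→r6, b→r2, c→r3; r6: a→r4, b→r3, c→r3.
Exploring the product automaton M1 × M2 from the start pair (r0, q0), following both machines on each input symbol, reaches 13 state pairs: (r0, q0), (r1, q0), (r2, q0), (r3, q4), (r4, q0), (r5, q0), (r3, q0), (r6, q4), (r3, q3), (r3, q2), (r6, q0), (r4, q3), (r3, q1).
M1 accepts in {r4} and M2 accepts in {q0, q3, q4}. The reachable pairs whose M1-component is accepting are (r4, q0), (r4, q3); in each of them the M2-component is accepting too, so the product for L(M1) \ L(M2) (M1-component accepting, M2-component rejecting) has no reachable accepting pair and the difference is empty.
Hence every string in L(M1) is also in L(M2).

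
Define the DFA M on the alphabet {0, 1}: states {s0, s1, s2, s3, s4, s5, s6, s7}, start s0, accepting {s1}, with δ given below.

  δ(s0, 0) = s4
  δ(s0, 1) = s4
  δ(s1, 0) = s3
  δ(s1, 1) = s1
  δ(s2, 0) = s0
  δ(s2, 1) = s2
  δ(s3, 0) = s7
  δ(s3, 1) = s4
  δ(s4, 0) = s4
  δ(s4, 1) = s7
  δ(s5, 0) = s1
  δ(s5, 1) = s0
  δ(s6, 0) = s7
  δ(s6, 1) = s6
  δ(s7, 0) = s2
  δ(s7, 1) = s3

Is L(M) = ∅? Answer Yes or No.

The states reachable from the start state are {s0, s2, s3, s4, s7}.
None of the accepting states {s1} is reachable, so no string is accepted and L(M) = ∅.

Yes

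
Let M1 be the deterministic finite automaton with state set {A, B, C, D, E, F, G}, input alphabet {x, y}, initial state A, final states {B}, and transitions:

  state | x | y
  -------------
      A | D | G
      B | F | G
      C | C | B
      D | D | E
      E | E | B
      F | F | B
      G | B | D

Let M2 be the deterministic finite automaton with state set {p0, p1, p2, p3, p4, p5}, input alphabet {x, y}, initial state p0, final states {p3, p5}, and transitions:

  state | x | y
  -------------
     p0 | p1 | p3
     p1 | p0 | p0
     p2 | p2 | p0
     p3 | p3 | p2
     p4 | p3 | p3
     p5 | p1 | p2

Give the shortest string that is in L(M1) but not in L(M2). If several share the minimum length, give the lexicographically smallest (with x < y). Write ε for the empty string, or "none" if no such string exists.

xxyy

The string xxyy is accepted by M1 but not by M2.
No shorter string lies in the difference, and xxyy is the lexicographically first length-4 string in L(M1) \ L(M2).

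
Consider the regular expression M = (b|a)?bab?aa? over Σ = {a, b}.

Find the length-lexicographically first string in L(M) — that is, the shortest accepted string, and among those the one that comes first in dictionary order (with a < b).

By inspection of the expression, no string of length less than 3 matches, and baa is the lexicographically first match of length 3.

baa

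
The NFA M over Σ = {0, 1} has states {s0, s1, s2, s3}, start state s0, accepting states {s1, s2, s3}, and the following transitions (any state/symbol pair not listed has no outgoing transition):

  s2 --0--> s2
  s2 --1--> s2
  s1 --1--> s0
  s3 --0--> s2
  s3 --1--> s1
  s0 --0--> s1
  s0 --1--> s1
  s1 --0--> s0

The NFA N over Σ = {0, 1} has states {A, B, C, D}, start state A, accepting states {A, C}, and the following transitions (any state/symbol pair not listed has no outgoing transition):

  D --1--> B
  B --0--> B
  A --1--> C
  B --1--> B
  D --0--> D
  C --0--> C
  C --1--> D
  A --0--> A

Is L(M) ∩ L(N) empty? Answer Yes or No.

No

The string 0 is accepted by both M and N.
Hence L(M) ∩ L(N) ≠ ∅.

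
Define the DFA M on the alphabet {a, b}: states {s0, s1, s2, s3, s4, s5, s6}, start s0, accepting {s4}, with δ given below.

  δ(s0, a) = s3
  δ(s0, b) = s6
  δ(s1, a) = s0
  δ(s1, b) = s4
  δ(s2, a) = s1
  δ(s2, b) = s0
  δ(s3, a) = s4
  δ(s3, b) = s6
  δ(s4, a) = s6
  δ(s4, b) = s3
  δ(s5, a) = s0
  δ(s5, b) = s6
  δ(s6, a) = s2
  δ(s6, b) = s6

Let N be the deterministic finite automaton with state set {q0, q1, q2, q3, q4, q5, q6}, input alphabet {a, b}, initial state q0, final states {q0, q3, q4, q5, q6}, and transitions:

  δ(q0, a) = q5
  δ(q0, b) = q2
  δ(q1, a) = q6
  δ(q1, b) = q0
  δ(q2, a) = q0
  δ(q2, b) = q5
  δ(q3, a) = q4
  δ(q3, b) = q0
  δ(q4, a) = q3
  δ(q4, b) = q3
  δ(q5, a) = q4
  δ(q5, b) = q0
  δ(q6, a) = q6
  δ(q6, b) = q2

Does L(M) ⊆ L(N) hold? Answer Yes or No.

Yes

Exploring the product automaton M × N from the start pair (s0, q0), following both machines on each input symbol, reaches 25 state pairs: (s0, q0), (s3, q5), (s6, q2), (s4, q4), (s6, q0), (s2, q0), (s6, q5), (s6, q3), (s3, q3), (s2, q5), (s1, q5), (s0, q2), (s2, q4), (s1, q4), (s0, q4), (s4, q0), (s3, q0), (s1, q3), (s0, q3), (s4, q3), (s3, q2), (s4, q5), (s3, q4), (s6, q4), (s2, q3).
M accepts in {s4} and N accepts in {q0, q3, q4, q5, q6}. The reachable pairs whose M-component is accepting are (s4, q4), (s4, q0), (s4, q3), (s4, q5); in each of them the N-component is accepting too, so the product for L(M) \ L(N) (M-component accepting, N-component rejecting) has no reachable accepting pair and the difference is empty.
Hence every string in L(M) is also in L(N).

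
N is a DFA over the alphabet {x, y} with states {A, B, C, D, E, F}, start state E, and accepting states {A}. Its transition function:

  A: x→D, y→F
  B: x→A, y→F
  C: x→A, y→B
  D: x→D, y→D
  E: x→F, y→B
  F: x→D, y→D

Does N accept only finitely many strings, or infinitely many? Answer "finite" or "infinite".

The useful states (reachable from E and able to reach an accepting state) are {A, B, E}.
Restricted to these states the transition graph has no cycle, so every accepting path has bounded length and L is finite.

finite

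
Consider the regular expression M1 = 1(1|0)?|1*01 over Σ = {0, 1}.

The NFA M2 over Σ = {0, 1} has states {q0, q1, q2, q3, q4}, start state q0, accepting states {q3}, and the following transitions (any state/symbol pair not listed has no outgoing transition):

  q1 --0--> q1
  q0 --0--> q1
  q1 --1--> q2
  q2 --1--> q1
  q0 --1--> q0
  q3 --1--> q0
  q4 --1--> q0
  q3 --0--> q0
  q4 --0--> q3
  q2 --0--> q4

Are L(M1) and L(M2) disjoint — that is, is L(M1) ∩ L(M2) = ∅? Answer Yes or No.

Yes

Converting the expression M1 to a DFA (subset construction, then merging equivalent states) gives the minimal DFA with states {r0, r1, r2, r3, r4, r5, r6, r7}, start state r0, accepting states {r2, r4, r5, r6} and transitions r0: 0→r1, 1→r2; r1: 0→r3, 1→r4; r2: 0→r5, 1→r6; r3: 0→r3, 1→r3; r4: 0→r3, 1→r3; r5: 0→r3, 1→r4; r6: 0→r1, 1→r7; r7: 0→r1, 1→r7.
Exploring the product automaton M1 × M2 from the start pair (r0, q0), following both machines on each input symbol, reaches 12 state pairs: (r0, q0), (r1, q1), (r2, q0), (r3, q1), (r4, q2), (r5, q1), (r6, q0), (r3, q2), (r3, q4), (r7, q0), (r3, q3), (r3, q0).
M1 accepts in {r2, r4, r5, r6} and M2 accepts in {q3}; no reachable pair has both components accepting, so no string drives both machines to acceptance simultaneously and L(M1) ∩ L(M2) = ∅.
So no string is accepted by both, and the intersection is empty.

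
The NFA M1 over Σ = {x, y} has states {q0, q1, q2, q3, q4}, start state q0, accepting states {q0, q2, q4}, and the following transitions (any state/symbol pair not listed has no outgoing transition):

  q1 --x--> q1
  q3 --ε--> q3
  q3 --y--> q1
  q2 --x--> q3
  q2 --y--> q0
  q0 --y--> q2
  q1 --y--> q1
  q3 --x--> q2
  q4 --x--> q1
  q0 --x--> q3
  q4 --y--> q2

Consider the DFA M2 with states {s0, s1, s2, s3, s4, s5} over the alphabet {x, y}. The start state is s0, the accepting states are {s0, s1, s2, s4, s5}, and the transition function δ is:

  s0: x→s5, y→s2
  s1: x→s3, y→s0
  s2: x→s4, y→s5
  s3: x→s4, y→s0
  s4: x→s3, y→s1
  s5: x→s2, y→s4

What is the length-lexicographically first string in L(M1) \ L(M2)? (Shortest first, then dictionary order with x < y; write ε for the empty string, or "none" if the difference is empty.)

The string yxx is accepted by M1 but not by M2.
No shorter string lies in the difference, and yxx is the lexicographically first length-3 string in L(M1) \ L(M2).

yxx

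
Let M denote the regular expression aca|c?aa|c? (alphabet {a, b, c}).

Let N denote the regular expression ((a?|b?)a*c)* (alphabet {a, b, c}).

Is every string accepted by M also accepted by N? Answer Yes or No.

The string aa is in L(M) but not in L(N).
So L(M) ⊄ L(N).

No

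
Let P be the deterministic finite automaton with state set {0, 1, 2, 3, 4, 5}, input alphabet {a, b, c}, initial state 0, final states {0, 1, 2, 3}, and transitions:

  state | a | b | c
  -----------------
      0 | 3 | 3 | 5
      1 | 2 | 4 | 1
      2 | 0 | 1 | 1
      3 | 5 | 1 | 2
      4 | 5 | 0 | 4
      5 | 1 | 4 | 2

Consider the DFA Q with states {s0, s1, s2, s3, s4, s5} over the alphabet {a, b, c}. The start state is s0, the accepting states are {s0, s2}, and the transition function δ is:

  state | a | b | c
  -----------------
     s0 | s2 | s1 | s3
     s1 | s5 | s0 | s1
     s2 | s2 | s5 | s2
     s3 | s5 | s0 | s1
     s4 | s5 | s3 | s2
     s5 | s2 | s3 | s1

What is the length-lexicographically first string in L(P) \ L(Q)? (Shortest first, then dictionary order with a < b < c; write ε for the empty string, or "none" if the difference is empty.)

The string b is accepted by P but not by Q.
No shorter string lies in the difference, and b is the lexicographically first length-1 string in L(P) \ L(Q).

b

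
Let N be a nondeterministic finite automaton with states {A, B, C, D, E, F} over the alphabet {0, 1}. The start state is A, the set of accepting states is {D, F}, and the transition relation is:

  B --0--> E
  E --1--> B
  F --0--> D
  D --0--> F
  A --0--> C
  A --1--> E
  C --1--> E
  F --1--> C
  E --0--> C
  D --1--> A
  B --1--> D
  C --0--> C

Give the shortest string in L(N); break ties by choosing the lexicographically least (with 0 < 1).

A breadth-first search from A reaches an accepting state first via the path A → E → B → D on input 111.
No string of length < 3 is accepted (BFS exhausts all shorter strings without reaching an accepting state), and 111 is the lexicographically least accepting string of length 3.

111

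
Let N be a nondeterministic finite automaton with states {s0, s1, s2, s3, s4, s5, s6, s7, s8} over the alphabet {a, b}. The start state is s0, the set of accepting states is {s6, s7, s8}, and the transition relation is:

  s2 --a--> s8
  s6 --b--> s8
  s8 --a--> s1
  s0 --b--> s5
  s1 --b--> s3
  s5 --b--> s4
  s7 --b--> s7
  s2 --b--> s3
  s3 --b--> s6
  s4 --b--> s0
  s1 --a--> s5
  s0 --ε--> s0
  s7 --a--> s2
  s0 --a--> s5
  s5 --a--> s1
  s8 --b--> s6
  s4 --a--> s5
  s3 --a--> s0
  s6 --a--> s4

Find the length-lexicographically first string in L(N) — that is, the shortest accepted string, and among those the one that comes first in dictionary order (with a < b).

A breadth-first search from s0 reaches an accepting state first via the path s0 → s5 → s1 → s3 → s6 on input aabb.
No string of length < 4 is accepted (BFS exhausts all shorter strings without reaching an accepting state), and aabb is the lexicographically least accepting string of length 4.

aabb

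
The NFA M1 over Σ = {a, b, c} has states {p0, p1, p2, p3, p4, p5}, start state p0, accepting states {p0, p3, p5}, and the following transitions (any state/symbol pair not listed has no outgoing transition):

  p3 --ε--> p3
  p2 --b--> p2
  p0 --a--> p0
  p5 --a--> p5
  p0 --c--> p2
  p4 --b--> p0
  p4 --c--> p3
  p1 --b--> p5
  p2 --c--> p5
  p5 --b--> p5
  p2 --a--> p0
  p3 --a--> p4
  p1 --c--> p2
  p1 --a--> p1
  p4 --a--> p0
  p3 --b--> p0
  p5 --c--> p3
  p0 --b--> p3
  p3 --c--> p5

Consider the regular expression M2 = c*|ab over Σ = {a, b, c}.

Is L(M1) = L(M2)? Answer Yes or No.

No

The string a is accepted by M1 but rejected by M2.
So L(M1) ≠ L(M2).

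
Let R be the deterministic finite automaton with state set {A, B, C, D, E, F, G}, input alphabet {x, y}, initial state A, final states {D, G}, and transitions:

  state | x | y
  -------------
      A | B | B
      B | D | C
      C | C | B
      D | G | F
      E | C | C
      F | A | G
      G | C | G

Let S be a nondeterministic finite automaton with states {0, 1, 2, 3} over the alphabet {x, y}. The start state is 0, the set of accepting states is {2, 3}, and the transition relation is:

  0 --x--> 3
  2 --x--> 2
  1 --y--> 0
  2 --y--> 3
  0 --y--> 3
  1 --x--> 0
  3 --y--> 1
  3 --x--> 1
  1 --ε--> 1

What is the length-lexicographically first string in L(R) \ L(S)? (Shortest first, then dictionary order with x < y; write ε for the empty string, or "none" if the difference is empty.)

xx

The string xx is accepted by R but not by S.
No shorter string lies in the difference, and xx is the lexicographically first length-2 string in L(R) \ L(S).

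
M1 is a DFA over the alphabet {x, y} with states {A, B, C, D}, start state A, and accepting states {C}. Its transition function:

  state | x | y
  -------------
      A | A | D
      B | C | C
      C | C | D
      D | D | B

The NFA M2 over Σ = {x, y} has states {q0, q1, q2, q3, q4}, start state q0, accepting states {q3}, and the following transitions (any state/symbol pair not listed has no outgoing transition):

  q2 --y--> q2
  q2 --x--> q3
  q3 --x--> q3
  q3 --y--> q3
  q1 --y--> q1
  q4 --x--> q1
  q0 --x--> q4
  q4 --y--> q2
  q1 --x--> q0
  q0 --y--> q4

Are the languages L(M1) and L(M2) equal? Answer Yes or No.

No

The string yyy is accepted by M1 but rejected by M2.
So L(M1) ≠ L(M2).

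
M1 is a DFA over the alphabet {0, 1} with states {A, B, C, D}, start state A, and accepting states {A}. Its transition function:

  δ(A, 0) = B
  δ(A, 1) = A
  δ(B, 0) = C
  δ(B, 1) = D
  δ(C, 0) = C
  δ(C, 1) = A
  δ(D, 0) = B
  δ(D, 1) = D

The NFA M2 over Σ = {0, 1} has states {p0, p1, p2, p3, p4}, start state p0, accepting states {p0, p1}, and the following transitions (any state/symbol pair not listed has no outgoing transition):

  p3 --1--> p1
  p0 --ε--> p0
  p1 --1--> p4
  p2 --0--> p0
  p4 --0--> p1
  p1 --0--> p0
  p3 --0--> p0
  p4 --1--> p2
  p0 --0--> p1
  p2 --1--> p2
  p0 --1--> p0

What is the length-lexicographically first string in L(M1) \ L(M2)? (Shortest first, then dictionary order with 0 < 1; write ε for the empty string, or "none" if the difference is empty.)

The string 0001 is accepted by M1 but not by M2.
No shorter string lies in the difference, and 0001 is the lexicographically first length-4 string in L(M1) \ L(M2).

0001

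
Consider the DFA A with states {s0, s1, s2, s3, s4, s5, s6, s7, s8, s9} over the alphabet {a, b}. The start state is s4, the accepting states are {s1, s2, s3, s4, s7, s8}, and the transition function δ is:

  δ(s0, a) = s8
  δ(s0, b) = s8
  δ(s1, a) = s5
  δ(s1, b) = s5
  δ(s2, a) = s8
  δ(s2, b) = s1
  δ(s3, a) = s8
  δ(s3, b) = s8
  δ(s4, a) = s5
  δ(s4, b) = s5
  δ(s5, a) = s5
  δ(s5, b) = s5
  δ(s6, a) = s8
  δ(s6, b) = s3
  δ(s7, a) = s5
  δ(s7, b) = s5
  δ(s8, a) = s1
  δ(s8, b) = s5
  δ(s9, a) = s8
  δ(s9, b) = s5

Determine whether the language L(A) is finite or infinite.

finite

The useful states (reachable from s4 and able to reach an accepting state) are {s4}.
Restricted to these states the transition graph has no cycle, so every accepting path has bounded length and L is finite.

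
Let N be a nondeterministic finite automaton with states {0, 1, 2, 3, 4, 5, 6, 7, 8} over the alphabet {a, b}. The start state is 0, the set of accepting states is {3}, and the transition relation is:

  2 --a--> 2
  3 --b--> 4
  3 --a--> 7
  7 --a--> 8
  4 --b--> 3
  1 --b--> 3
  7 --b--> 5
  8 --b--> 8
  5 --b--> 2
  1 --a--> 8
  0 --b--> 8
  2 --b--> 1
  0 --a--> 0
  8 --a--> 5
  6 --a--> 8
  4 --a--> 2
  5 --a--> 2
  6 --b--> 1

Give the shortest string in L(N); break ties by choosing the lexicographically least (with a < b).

A breadth-first search from 0 reaches an accepting state first via the path 0 → 8 → 5 → 2 → 1 → 3 on input baabb.
No string of length < 5 is accepted (BFS exhausts all shorter strings without reaching an accepting state), and baabb is the lexicographically least accepting string of length 5.

baabb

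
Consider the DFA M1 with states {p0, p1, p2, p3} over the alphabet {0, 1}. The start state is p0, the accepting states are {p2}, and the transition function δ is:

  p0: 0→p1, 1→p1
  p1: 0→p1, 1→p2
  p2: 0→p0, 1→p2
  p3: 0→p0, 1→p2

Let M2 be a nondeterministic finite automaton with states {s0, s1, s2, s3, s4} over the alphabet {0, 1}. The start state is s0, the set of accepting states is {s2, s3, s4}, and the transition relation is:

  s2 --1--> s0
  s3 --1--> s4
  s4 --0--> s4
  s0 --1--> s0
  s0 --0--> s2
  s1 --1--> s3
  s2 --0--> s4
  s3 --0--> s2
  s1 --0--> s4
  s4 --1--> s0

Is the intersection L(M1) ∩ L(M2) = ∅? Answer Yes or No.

Exploring the product automaton M1 × M2 from the start pair (p0, s0), following both machines on each input symbol, reaches 6 state pairs: (p0, s0), (p1, s2), (p1, s0), (p1, s4), (p2, s0), (p0, s2).
M1 accepts in {p2} and M2 accepts in {s2, s3, s4}; no reachable pair has both components accepting, so no string drives both machines to acceptance simultaneously and L(M1) ∩ L(M2) = ∅.
So no string is accepted by both, and the intersection is empty.

Yes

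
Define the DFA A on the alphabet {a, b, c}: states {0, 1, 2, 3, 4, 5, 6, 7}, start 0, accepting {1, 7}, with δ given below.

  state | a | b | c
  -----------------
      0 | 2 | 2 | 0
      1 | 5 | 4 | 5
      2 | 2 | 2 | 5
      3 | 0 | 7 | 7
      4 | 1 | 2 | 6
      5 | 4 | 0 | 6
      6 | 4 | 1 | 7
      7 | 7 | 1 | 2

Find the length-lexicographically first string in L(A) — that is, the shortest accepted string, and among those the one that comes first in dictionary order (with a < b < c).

A breadth-first search from 0 reaches an accepting state first via the path 0 → 2 → 5 → 4 → 1 on input acaa.
No string of length < 4 is accepted (BFS exhausts all shorter strings without reaching an accepting state), and acaa is the lexicographically least accepting string of length 4.

acaa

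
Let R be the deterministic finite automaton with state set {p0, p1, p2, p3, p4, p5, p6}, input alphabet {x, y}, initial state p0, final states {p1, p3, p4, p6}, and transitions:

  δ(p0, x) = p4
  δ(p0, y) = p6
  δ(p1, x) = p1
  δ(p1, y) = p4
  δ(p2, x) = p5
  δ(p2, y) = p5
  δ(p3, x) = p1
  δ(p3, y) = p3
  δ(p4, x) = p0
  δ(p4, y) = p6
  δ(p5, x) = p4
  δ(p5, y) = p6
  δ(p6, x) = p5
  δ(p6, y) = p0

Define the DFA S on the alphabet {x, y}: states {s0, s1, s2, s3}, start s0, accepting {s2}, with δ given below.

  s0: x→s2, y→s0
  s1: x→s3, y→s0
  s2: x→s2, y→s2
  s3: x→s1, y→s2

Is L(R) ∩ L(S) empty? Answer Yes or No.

No

The string x is accepted by both R and S.
Hence L(R) ∩ L(S) ≠ ∅.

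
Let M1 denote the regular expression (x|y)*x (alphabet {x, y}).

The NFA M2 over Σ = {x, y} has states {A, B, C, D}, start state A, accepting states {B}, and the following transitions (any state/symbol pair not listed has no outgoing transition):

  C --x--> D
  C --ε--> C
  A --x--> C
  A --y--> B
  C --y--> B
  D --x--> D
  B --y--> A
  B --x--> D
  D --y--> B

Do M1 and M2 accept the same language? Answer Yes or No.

No

The string x is accepted by M1 but rejected by M2.
So L(M1) ≠ L(M2).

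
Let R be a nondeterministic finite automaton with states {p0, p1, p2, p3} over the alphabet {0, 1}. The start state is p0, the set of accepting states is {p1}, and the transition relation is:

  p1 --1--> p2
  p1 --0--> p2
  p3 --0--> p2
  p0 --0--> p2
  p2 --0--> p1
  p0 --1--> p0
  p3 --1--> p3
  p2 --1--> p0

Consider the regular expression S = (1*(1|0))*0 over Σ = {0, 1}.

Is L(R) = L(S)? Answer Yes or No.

The string 0 is accepted by S but rejected by R.
So L(R) ≠ L(S).

No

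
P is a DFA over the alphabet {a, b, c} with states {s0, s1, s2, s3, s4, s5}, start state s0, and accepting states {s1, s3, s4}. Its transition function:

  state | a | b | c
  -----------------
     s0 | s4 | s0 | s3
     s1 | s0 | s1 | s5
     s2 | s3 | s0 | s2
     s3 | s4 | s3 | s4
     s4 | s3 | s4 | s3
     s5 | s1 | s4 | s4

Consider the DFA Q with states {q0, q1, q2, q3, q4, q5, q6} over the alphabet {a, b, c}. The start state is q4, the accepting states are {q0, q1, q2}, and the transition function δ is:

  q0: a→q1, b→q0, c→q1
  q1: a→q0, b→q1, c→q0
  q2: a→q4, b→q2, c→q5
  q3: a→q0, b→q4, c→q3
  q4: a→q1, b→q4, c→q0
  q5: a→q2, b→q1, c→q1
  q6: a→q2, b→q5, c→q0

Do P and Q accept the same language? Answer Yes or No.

Yes

Exploring the product automaton P × Q from the start pair (s0, q4), following both machines on each input symbol, reaches 3 state pairs: (s0, q4), (s4, q1), (s3, q0).
P accepts in {s1, s3, s4} and Q accepts in {q0, q1, q2}. In every reachable pair the two components are either both accepting — (s4, q1), (s3, q0) — or both non-accepting, so no string is accepted by exactly one of the machines: L(P) \ L(Q) and L(Q) \ L(P) are both empty.
Hence every string is accepted by P iff it is accepted by Q, and the two languages coincide.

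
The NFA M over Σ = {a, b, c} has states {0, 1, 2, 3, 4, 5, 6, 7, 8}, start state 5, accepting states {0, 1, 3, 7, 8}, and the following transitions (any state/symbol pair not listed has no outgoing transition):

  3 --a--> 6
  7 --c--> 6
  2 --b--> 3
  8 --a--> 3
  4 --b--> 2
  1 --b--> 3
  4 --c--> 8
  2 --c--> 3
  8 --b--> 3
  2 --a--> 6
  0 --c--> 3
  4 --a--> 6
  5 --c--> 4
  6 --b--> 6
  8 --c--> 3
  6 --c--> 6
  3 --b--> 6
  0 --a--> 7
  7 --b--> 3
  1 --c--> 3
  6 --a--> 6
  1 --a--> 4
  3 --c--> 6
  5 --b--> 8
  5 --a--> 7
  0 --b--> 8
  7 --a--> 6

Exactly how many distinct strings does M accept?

12

The useful subgraph on states {2, 3, 4, 5, 7, 8} is acyclic, so L(M) is finite; the longest accepting path visits 4 useful states, giving maximum string length 3.
Counting accepting paths from 5 by length: 2 of length 1, 5 of length 2, 5 of length 3. Total 12.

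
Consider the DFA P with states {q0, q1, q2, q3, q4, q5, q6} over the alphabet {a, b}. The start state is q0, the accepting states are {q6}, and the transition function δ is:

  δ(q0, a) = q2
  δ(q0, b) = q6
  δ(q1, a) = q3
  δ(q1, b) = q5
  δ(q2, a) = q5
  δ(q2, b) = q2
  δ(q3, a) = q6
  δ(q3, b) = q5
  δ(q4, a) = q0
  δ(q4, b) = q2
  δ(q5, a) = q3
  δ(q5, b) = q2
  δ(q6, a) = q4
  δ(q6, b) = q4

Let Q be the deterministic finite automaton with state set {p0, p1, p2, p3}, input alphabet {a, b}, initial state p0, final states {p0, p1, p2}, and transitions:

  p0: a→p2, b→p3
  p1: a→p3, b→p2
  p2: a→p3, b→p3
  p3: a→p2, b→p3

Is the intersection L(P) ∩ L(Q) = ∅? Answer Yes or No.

The string abaaa is accepted by both P and Q.
Hence L(P) ∩ L(Q) ≠ ∅.

No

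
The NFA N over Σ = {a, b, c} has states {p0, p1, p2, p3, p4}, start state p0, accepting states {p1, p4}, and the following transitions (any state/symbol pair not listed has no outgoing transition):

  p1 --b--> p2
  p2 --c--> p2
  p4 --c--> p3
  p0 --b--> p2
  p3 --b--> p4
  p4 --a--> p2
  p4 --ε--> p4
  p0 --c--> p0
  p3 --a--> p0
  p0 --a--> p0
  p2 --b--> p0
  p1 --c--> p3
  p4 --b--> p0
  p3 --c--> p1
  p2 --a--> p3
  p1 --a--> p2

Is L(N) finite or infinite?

infinite

State p0 is reachable from the start and can reach an accepting state, and it lies on the cycle p0 → p0.
Traversing that cycle any number of times yields accepted strings of unbounded length, so the language is infinite.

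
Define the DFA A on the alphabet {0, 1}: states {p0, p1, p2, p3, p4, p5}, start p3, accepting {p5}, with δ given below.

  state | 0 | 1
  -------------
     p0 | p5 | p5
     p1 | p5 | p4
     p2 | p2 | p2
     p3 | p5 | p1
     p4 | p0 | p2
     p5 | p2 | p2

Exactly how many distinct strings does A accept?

4

The useful subgraph on states {p0, p1, p3, p4, p5} is acyclic, so L(A) is finite; the longest accepting path visits 5 useful states, giving maximum string length 4.
Counting accepting paths from p3 by length: 1 of length 1, 1 of length 2, 2 of length 4. Total 4.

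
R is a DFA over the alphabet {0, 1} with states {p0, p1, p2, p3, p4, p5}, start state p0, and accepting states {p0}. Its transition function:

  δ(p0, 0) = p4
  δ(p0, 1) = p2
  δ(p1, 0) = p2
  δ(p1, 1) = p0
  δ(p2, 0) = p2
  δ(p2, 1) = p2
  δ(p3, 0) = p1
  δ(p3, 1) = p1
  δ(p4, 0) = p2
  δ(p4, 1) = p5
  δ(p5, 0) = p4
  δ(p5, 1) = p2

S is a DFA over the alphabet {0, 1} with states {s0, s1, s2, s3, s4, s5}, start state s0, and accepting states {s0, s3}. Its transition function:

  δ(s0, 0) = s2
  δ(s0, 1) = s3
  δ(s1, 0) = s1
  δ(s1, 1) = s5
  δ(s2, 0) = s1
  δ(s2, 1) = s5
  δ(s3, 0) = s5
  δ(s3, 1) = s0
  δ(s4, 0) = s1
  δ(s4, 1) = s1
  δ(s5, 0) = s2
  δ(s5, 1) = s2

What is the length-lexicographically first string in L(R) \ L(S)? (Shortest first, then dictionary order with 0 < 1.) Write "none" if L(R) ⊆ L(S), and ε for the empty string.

Exploring the product automaton R × S from the start pair (p0, s0), following both machines on each input symbol, reaches 8 state pairs: (p0, s0), (p4, s2), (p2, s3), (p2, s1), (p5, s5), (p2, s5), (p2, s0), (p2, s2).
R accepts in {p0} and S accepts in {s0, s3}. The reachable pairs whose R-component is accepting are (p0, s0); in each of them the S-component is accepting too, so the product for L(R) \ L(S) (R-component accepting, S-component rejecting) has no reachable accepting pair and the difference is empty.
So every string accepted by R is also accepted by S: L(R) \ L(S) = ∅ and there is no such string.

none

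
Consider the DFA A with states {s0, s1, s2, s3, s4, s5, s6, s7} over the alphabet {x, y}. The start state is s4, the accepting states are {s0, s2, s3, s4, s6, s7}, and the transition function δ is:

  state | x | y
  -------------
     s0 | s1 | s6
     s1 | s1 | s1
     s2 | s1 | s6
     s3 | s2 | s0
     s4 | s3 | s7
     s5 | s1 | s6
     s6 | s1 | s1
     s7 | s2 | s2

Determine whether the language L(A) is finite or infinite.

finite

The useful states (reachable from s4 and able to reach an accepting state) are {s0, s2, s3, s4, s6, s7}.
Restricted to these states the transition graph has no cycle, so every accepting path has bounded length and L is finite.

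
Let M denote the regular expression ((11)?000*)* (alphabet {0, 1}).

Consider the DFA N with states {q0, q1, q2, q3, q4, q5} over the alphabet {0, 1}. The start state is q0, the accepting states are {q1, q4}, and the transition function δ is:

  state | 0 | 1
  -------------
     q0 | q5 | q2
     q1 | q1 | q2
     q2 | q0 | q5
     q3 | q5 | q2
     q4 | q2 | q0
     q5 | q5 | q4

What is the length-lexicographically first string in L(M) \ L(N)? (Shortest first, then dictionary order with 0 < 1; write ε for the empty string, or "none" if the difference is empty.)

ε

The empty string ε is accepted by M but not by N.
Since ε is the unique shortest string, it is the required witness.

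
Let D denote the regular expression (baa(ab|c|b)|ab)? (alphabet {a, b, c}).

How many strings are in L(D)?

The expression has no Kleene star, so L(D) is finite. Expanding the alternatives gives {ε, ab, baab, baac, baaab}.
That is 1 of length 0, 1 of length 2, 2 of length 4, 1 of length 5: 5 strings in all.

5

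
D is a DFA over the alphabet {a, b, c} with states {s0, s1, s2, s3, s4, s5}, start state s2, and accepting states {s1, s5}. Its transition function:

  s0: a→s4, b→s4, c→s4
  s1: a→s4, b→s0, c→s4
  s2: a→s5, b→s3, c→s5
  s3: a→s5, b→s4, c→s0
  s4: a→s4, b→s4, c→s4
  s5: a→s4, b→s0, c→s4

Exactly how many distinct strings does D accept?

The useful subgraph on states {s2, s3, s5} is acyclic, so L(D) is finite; the longest accepting path visits 3 useful states, giving maximum string length 2.
Counting accepting paths from s2 by length: 2 of length 1, 1 of length 2. Total 3.

3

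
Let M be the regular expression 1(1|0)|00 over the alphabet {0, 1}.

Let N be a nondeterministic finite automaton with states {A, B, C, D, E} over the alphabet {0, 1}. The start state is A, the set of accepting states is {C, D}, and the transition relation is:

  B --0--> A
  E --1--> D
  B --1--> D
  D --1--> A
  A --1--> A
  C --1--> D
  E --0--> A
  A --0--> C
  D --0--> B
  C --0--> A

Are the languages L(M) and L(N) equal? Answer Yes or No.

The string 00 is accepted by M but rejected by N.
So L(M) ≠ L(N).

No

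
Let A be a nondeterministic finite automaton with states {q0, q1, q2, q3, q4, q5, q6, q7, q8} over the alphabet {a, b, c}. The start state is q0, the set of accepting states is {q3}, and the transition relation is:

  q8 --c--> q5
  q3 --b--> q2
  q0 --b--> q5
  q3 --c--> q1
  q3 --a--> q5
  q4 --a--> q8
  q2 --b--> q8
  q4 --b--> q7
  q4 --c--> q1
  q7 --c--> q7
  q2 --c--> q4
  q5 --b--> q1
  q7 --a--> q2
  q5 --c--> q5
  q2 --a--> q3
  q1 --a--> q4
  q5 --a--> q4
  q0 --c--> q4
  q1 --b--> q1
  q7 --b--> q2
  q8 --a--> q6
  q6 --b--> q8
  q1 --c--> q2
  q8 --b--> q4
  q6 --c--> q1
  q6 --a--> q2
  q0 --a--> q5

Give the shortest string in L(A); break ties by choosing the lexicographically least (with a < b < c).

A breadth-first search from q0 reaches an accepting state first via the path q0 → q5 → q1 → q2 → q3 on input abca.
No string of length < 4 is accepted (BFS exhausts all shorter strings without reaching an accepting state), and abca is the lexicographically least accepting string of length 4.

abca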